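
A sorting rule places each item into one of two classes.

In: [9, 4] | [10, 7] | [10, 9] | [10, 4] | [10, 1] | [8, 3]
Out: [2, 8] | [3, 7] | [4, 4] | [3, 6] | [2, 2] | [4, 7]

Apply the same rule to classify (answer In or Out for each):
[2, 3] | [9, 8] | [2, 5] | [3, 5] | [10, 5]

The common property of the 'In' items is: first > second. No 'Out' item has it.
[2, 3]: Out (2 < 3). [9, 8]: In (9 > 8). [2, 5]: Out (2 < 5). [3, 5]: Out (3 < 5). [10, 5]: In (10 > 5).

Out, In, Out, Out, In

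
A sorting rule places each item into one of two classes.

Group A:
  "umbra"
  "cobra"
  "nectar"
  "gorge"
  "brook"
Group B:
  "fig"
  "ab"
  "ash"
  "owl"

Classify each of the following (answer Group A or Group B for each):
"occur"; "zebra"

The classifier is using: contains 'r'.
"occur" — has 'r', hence Group A. "zebra" — has 'r', hence Group A.

Group A, Group A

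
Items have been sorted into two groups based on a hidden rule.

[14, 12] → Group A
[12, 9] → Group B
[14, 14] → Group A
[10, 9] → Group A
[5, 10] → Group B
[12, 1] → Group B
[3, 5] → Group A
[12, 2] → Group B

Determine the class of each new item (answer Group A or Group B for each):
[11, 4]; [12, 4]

Every 'Group A' example satisfies: |first − second| ≤ 2. None of the 'Group B' examples do.

Group B, Group B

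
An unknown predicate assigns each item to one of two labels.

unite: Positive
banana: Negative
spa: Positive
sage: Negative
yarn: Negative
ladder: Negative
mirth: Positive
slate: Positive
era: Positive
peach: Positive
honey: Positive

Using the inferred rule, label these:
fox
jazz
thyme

Positive, Negative, Positive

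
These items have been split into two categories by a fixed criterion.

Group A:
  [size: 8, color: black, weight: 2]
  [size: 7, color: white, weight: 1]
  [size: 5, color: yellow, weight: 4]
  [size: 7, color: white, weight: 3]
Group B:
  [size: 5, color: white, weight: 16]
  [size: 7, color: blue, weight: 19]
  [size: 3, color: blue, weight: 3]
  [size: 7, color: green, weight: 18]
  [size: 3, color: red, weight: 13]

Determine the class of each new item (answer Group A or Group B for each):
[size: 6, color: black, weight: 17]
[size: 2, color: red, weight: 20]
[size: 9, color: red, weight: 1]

Group B, Group B, Group A

The simplest hypothesis consistent with all the labels is: weight ≤ 4 AND size ≥ 5.
[size: 6, color: black, weight: 17]: weight = 17, size = 6, does not pass → Group B. [size: 2, color: red, weight: 20]: weight = 20, size = 2, does not pass → Group B. [size: 9, color: red, weight: 1]: weight = 1, size = 9, matches → Group A.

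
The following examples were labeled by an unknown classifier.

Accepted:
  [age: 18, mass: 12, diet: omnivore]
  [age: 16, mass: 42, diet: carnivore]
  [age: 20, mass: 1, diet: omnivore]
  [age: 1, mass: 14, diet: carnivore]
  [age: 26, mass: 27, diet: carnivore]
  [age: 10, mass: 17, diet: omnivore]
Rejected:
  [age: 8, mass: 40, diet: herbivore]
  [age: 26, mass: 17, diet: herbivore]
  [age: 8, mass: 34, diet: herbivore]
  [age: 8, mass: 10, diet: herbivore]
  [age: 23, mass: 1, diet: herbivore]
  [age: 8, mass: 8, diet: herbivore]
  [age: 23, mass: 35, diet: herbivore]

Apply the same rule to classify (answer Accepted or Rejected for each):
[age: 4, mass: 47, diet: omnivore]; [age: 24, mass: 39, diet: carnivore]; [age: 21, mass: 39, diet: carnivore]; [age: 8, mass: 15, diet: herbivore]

Accepted, Accepted, Accepted, Rejected

Every 'Accepted' example satisfies: diet is not herbivore. None of the 'Rejected' examples do.
[age: 4, mass: 47, diet: omnivore]: diet is omnivore — passes, so Accepted.
[age: 24, mass: 39, diet: carnivore]: diet is carnivore — passes, so Accepted.
[age: 21, mass: 39, diet: carnivore]: diet is carnivore — passes, so Accepted.
[age: 8, mass: 15, diet: herbivore]: diet is herbivore — fails the rule, so Rejected.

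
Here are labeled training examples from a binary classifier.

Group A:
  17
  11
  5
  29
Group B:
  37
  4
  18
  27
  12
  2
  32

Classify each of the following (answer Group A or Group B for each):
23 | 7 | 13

Group A, Group B, Group B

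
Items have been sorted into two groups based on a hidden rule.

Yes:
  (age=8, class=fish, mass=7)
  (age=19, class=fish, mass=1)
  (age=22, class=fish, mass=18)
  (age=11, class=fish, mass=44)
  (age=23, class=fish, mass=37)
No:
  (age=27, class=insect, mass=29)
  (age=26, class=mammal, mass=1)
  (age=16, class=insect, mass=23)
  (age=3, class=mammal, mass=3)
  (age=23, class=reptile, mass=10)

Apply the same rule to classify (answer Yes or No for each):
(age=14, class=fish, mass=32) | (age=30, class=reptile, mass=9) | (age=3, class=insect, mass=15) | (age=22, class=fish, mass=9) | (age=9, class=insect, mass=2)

A rule that fits every label: class is fish — true of each 'Yes' example, false of each 'No' one.
Yes: (age=14, class=fish, mass=32), since class is fish.
No: (age=30, class=reptile, mass=9), since class is reptile.
No: (age=3, class=insect, mass=15), since class is insect.
Yes: (age=22, class=fish, mass=9), since class is fish.
No: (age=9, class=insect, mass=2), since class is insect.

Yes, No, No, Yes, No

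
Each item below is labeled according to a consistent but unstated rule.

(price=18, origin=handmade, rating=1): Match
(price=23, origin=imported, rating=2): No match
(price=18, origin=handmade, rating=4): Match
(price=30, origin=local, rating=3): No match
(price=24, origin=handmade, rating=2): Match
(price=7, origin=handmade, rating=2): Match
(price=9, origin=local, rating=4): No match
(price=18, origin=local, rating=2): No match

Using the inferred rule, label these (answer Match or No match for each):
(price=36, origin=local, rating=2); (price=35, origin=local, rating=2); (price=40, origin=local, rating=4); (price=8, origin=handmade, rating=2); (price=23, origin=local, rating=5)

The pattern is that an item is 'Match' exactly when: origin is handmade.
(price=36, origin=local, rating=2) — origin is local, hence No match.
(price=35, origin=local, rating=2) — origin is local, hence No match.
(price=40, origin=local, rating=4) — origin is local, hence No match.
(price=8, origin=handmade, rating=2) — origin is handmade, hence Match.
(price=23, origin=local, rating=5) — origin is local, hence No match.

No match, No match, No match, Match, No match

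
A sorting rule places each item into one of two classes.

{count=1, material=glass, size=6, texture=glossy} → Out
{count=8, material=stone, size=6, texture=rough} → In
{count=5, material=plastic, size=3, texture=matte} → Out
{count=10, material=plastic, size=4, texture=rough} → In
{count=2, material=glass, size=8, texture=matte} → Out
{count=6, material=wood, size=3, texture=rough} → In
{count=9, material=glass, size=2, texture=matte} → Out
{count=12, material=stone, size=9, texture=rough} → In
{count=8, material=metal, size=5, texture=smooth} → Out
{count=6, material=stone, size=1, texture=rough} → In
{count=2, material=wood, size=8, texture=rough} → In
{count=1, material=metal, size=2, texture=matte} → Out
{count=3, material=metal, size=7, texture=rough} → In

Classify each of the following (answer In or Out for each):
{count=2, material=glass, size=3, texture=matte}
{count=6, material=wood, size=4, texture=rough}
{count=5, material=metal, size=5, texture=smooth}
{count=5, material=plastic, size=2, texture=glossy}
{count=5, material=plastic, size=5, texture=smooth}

Out, In, Out, Out, Out

Every 'In' example satisfies: texture is rough. None of the 'Out' examples do.
{count=2, material=glass, size=3, texture=matte} — texture is matte, hence Out.
{count=6, material=wood, size=4, texture=rough} — texture is rough, hence In.
{count=5, material=metal, size=5, texture=smooth} — texture is smooth, hence Out.
{count=5, material=plastic, size=2, texture=glossy} — texture is glossy, hence Out.
{count=5, material=plastic, size=5, texture=smooth} — texture is smooth, hence Out.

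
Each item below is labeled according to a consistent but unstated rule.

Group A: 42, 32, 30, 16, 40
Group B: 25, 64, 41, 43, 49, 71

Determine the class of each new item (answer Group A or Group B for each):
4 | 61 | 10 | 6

Group A, Group B, Group A, Group A

'Group A' ⟺ even AND at most 42.
Group A: 4, since 4 is even, 4 ≤ 42. Group B: 61, since 61 is odd, 61 > 42. Group A: 10, since 10 is even, 10 ≤ 42. Group A: 6, since 6 is even, 6 ≤ 42.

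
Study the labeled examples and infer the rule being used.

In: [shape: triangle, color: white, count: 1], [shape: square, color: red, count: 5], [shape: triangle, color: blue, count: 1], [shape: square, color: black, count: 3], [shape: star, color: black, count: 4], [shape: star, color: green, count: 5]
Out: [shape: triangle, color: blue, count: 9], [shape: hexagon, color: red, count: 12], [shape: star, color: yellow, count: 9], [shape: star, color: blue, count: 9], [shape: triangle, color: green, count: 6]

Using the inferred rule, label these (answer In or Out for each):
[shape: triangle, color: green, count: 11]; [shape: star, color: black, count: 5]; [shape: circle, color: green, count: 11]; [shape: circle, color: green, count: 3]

Out, In, Out, In

The classifier is using: count ≤ 5.
[shape: triangle, color: green, count: 11]: Out (count = 11). [shape: star, color: black, count: 5]: In (count = 5). [shape: circle, color: green, count: 11]: Out (count = 11). [shape: circle, color: green, count: 3]: In (count = 3).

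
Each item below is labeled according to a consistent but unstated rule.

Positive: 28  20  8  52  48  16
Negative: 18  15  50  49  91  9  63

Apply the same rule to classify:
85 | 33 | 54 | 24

Checking candidate rules against both groups, what survives is: multiple of 4.
85: Negative (85 = 4·21 + 1). 33: Negative (33 = 4·8 + 1). 54: Negative (54 = 4·13 + 2). 24: Positive (24 = 4·6).

Negative, Negative, Negative, Positive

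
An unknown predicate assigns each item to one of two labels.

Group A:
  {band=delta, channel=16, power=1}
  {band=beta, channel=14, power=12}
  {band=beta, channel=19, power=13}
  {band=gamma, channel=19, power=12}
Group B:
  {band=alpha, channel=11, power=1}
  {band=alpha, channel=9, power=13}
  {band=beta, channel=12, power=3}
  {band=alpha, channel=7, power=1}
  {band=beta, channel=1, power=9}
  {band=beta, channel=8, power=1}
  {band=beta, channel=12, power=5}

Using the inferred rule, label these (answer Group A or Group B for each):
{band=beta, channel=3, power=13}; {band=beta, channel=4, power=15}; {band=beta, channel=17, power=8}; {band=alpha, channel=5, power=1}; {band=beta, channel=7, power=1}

A rule that fits every label: channel ≥ 14 — true of each 'Group A' example, false of each 'Group B' one.

Group B, Group B, Group A, Group B, Group B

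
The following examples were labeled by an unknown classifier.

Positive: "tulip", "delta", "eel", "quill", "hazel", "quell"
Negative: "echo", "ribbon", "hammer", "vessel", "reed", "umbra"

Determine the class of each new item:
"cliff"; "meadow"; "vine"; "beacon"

Every 'Positive' example satisfies: odd length AND contains 'l'. None of the 'Negative' examples do.
"cliff" → length 5, has 'l' → Positive. "meadow" → length 6, no 'l' → Negative. "vine" → length 4, no 'l' → Negative. "beacon" → length 6, no 'l' → Negative.

Positive, Negative, Negative, Negative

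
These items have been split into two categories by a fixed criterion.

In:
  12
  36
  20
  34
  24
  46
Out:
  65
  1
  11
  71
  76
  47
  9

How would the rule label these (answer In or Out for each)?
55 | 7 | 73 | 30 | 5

Out, Out, Out, In, Out

All 'In' examples share one property — even AND at most 46 — and every 'Out' example lacks it.
55 — 55 is odd, 55 > 46, hence Out. 7 — 7 is odd, 7 ≤ 46, hence Out. 73 — 73 is odd, 73 > 46, hence Out. 30 — 30 is even, 30 ≤ 46, hence In. 5 — 5 is odd, 5 ≤ 46, hence Out.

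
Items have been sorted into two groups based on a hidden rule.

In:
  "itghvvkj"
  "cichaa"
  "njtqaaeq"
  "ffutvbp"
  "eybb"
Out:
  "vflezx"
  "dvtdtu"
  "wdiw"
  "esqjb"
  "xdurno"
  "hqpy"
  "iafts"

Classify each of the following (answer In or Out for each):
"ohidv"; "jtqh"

'In' ⟺ has a double letter.

Out, Out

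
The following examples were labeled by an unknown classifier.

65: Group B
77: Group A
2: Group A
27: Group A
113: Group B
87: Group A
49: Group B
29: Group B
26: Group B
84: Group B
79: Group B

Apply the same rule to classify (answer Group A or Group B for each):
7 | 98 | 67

Group A, Group B, Group A

The simplest hypothesis consistent with all the labels is: ≡ 2 (mod 5).
7 — 7 mod 5 = 2, hence Group A. 98 — 98 mod 5 = 3, hence Group B. 67 — 67 mod 5 = 2, hence Group A.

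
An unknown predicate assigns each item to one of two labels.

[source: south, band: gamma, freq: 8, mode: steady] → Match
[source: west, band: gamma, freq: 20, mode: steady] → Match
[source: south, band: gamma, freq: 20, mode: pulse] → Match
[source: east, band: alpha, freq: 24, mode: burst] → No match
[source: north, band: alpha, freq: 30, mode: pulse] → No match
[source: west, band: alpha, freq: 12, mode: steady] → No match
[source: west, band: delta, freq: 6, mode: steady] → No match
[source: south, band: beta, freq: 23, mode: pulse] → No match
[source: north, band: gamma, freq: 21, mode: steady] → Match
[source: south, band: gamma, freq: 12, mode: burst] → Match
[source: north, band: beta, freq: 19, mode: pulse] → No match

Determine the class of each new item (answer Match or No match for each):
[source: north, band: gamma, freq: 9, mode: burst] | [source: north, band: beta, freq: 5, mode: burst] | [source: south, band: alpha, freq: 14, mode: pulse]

Match, No match, No match

The pattern is that an item is 'Match' exactly when: band is gamma.
[source: north, band: gamma, freq: 9, mode: burst] — band is gamma, hence Match. [source: north, band: beta, freq: 5, mode: burst] — band is beta, hence No match. [source: south, band: alpha, freq: 14, mode: pulse] — band is alpha, hence No match.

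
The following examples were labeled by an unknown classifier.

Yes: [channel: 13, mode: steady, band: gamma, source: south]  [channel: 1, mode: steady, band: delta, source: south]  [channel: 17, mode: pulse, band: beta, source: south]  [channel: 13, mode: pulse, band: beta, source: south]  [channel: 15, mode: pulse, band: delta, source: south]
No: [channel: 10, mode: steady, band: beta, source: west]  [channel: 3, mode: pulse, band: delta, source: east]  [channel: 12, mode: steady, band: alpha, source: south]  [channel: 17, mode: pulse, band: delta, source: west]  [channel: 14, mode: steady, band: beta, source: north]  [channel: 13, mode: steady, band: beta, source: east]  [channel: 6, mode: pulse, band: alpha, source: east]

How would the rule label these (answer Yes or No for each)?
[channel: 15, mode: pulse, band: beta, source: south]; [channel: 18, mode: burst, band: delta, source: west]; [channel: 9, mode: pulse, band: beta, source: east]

Yes, No, No

The rule appears to be: source is south AND channel ≠ 12.
Yes: [channel: 15, mode: pulse, band: beta, source: south], since source is south, channel = 15. No: [channel: 18, mode: burst, band: delta, source: west], since source is west, channel = 18. No: [channel: 9, mode: pulse, band: beta, source: east], since source is east, channel = 9.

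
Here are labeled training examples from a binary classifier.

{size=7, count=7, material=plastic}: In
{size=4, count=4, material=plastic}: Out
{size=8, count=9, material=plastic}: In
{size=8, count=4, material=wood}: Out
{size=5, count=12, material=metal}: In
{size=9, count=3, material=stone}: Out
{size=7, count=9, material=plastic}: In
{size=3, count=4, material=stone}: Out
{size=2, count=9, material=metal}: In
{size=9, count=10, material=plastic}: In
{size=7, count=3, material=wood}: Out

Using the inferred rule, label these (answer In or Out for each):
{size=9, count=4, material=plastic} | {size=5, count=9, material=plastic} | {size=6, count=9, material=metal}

The rule appears to be: count ≥ 7.
{size=9, count=4, material=plastic}: count = 4, doesn't match → Out.
{size=5, count=9, material=plastic}: count = 9, matches → In.
{size=6, count=9, material=metal}: count = 9, matches → In.

Out, In, In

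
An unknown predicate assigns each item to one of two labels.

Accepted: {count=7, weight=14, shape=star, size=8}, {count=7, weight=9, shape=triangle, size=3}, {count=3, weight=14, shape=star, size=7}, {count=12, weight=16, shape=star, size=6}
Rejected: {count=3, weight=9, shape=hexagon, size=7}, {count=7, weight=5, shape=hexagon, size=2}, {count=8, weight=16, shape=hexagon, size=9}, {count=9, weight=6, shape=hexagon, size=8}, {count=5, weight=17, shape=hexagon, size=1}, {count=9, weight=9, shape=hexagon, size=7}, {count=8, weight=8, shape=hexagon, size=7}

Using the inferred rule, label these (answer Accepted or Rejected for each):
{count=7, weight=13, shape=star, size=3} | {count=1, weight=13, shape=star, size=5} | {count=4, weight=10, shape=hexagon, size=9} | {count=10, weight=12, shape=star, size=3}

Checking candidate rules against both groups, what survives is: shape is not hexagon.

Accepted, Accepted, Rejected, Accepted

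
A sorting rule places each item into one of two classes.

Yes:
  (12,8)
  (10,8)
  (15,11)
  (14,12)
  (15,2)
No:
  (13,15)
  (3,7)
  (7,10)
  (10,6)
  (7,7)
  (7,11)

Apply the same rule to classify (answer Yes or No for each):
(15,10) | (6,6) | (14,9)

Every 'Yes' example satisfies: first > second AND sum ≥ 17. None of the 'No' examples do.
(15,10): 15 > 10, 15+10 = 25, passes → Yes. (6,6): 6 = 6, 6+6 = 12, does not satisfy this → No. (14,9): 14 > 9, 14+9 = 23, passes → Yes.

Yes, No, Yes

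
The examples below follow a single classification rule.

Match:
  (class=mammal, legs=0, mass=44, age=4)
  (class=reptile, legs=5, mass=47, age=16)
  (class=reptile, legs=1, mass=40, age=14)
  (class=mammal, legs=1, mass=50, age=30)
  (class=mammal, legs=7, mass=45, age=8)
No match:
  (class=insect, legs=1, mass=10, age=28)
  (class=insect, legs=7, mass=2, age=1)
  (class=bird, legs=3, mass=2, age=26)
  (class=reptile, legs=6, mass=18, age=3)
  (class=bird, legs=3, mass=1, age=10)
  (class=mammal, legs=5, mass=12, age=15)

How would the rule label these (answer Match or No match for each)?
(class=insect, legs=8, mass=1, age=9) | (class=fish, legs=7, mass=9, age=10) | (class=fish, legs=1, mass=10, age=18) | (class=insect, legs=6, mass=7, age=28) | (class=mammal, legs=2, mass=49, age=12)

No match, No match, No match, No match, Match

A rule that fits every label: mass ≥ 40 — true of each 'Match' example, false of each 'No match' one.
No match: (class=insect, legs=8, mass=1, age=9), since mass = 1. No match: (class=fish, legs=7, mass=9, age=10), since mass = 9. No match: (class=fish, legs=1, mass=10, age=18), since mass = 10. No match: (class=insect, legs=6, mass=7, age=28), since mass = 7. Match: (class=mammal, legs=2, mass=49, age=12), since mass = 49.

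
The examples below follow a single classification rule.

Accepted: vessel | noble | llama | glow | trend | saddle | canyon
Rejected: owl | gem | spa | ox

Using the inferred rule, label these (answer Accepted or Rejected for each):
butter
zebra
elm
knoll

The distinguishing property — length ≥ 4 — holds for all the 'Accepted' cases and none of the 'Rejected' cases.
butter: length 6, fits → Accepted. zebra: length 5, fits → Accepted. elm: length 3, does not satisfy this → Rejected. knoll: length 5, fits → Accepted.

Accepted, Accepted, Rejected, Accepted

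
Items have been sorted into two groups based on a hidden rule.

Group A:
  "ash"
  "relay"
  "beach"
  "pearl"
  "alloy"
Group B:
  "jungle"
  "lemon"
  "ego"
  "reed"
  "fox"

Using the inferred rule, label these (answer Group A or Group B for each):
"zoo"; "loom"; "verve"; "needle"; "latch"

Group B, Group B, Group B, Group B, Group A

The simplest hypothesis consistent with all the labels is: contains 'a'.
"zoo": Group B (no 'a').
"loom": Group B (no 'a').
"verve": Group B (no 'a').
"needle": Group B (no 'a').
"latch": Group A (has 'a').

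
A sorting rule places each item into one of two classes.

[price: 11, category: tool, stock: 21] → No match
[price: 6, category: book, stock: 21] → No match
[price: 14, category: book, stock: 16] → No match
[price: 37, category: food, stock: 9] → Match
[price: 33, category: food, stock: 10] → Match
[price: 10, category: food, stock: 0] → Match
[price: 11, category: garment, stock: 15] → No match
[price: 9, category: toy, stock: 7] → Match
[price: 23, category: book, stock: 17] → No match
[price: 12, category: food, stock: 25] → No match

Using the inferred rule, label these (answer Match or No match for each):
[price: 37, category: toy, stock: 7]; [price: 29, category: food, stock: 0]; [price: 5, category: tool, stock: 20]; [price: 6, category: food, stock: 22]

Match, Match, No match, No match

Rule: stock ≤ 10. This holds for each 'Match' example and fails for each 'No match' one.
[price: 37, category: toy, stock: 7] — stock = 7, hence Match.
[price: 29, category: food, stock: 0] — stock = 0, hence Match.
[price: 5, category: tool, stock: 20] — stock = 20, hence No match.
[price: 6, category: food, stock: 22] — stock = 22, hence No match.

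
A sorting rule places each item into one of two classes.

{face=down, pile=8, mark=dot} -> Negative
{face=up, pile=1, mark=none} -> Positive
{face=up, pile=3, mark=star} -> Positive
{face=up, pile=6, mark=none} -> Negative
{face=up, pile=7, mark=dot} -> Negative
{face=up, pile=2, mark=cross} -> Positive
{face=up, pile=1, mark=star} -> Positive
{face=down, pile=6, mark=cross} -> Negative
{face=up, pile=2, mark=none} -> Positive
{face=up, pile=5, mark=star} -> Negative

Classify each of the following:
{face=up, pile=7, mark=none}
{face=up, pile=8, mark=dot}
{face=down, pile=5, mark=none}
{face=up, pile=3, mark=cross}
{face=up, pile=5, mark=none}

Negative, Negative, Negative, Positive, Negative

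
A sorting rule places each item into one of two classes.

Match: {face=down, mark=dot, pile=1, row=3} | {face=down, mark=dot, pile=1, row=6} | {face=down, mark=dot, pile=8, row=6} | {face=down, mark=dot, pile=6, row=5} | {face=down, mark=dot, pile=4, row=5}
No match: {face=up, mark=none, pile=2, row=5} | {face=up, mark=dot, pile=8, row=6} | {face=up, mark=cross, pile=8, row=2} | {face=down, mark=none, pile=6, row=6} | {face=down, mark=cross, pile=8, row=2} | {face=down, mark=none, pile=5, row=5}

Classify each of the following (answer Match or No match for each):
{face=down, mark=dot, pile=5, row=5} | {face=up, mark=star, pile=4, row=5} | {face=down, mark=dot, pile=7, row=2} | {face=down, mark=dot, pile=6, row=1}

Every 'Match' example satisfies: mark is dot AND face is down. None of the 'No match' examples do.
{face=down, mark=dot, pile=5, row=5} — mark is dot, face is down, hence Match. {face=up, mark=star, pile=4, row=5} — mark is star, face is up, hence No match. {face=down, mark=dot, pile=7, row=2} — mark is dot, face is down, hence Match. {face=down, mark=dot, pile=6, row=1} — mark is dot, face is down, hence Match.

Match, No match, Match, Match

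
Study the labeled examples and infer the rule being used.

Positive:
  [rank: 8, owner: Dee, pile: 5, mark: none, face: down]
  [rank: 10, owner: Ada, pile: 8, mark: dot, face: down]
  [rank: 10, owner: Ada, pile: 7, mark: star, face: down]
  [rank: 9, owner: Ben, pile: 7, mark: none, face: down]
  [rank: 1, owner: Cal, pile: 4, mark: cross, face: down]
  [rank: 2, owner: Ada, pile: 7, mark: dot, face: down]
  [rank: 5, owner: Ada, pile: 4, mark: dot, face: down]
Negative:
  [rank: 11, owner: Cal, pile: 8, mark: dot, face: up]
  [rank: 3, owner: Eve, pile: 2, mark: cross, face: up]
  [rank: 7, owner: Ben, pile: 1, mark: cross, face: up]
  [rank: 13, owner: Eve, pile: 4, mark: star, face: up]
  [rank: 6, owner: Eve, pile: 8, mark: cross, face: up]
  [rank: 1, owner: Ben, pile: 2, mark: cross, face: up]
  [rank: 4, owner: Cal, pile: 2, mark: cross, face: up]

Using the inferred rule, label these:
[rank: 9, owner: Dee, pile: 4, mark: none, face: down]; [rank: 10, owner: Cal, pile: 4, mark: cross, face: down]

Every 'Positive' example satisfies: face is down. None of the 'Negative' examples do.
[rank: 9, owner: Dee, pile: 4, mark: none, face: down]: Positive (face is down).
[rank: 10, owner: Cal, pile: 4, mark: cross, face: down]: Positive (face is down).

Positive, Positive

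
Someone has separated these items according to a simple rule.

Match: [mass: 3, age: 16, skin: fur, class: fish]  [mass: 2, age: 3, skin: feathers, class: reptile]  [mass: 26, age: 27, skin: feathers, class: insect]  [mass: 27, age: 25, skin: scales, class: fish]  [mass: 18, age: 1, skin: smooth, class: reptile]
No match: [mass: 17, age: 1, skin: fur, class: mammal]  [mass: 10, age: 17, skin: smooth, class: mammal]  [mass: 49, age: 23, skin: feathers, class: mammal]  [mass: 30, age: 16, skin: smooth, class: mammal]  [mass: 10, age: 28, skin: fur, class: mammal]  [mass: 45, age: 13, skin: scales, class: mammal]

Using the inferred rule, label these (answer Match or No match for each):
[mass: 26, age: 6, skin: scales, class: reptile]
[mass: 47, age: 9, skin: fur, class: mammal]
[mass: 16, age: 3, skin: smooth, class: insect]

All 'Match' examples share one property — class is not mammal — and every 'No match' example lacks it.
[mass: 26, age: 6, skin: scales, class: reptile] → class is reptile → Match. [mass: 47, age: 9, skin: fur, class: mammal] → class is mammal → No match. [mass: 16, age: 3, skin: smooth, class: insect] → class is insect → Match.

Match, No match, Match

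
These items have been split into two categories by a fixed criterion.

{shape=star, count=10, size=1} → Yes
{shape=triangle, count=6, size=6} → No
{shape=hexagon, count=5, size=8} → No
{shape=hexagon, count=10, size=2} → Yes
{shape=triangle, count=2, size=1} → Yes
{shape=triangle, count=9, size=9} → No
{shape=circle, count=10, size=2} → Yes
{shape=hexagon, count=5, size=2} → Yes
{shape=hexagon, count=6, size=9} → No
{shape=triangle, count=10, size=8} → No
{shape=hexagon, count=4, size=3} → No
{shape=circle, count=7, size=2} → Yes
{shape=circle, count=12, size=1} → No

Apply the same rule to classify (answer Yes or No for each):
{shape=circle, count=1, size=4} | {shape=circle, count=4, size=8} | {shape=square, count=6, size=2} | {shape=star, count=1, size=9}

No, No, Yes, No

Every 'Yes' example satisfies: count ≤ 10 AND size ≤ 2. None of the 'No' examples do.
{shape=circle, count=1, size=4}: count = 1, size = 4, lacks this property → No.
{shape=circle, count=4, size=8}: count = 4, size = 8, lacks this property → No.
{shape=square, count=6, size=2}: count = 6, size = 2, matches → Yes.
{shape=star, count=1, size=9}: count = 1, size = 9, lacks this property → No.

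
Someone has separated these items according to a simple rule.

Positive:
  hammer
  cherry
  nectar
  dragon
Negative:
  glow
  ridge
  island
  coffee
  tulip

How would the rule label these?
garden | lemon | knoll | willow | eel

Positive, Negative, Negative, Negative, Negative

All 'Positive' examples share one property — even length AND contains 'r' — and every 'Negative' example lacks it.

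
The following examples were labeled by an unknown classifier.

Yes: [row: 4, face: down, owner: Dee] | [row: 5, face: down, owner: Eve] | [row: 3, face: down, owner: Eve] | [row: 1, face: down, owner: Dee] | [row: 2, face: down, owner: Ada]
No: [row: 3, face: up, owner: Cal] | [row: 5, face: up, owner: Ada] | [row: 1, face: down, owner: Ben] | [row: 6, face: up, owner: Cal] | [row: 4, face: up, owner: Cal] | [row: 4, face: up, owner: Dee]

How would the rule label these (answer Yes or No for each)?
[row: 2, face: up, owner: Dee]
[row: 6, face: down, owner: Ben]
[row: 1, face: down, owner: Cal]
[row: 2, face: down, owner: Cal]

The common property of the 'Yes' items is: face is down AND owner is not Ben. No 'No' item has it.

No, No, Yes, Yes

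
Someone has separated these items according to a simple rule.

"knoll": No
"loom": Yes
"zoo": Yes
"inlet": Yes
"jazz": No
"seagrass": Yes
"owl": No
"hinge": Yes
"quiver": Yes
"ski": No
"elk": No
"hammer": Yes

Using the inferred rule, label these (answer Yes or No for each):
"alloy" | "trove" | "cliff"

The classifier is using: has ≥ 2 vowels.

Yes, Yes, No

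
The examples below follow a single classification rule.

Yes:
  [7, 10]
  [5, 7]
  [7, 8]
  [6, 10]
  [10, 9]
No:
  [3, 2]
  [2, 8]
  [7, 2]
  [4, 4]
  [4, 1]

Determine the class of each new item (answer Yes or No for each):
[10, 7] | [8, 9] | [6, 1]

All 'Yes' examples share one property — sum ≥ 12 — and every 'No' example lacks it.

Yes, Yes, No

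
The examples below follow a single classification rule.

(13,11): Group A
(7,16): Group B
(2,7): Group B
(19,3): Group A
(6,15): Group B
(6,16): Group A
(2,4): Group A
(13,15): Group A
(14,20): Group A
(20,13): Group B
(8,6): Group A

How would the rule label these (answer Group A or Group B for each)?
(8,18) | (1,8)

The distinguishing property — sum is even — holds for all the 'Group A' cases and none of the 'Group B' cases.
Group A: (8,18), since 8+18 = 26.
Group B: (1,8), since 1+8 = 9.

Group A, Group B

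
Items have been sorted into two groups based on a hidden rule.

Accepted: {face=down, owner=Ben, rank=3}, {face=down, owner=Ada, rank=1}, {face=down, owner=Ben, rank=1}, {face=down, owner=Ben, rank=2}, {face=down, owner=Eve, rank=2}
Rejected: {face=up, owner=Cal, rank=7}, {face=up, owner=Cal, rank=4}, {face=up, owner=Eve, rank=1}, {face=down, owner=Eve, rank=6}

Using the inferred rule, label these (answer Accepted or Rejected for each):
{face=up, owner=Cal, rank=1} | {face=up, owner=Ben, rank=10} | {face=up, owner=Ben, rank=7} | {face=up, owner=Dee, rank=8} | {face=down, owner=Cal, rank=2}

The classifier is using: face is down AND rank ≤ 3.
{face=up, owner=Cal, rank=1}: face is up, rank = 1 — does not pass, so Rejected.
{face=up, owner=Ben, rank=10}: face is up, rank = 10 — does not pass, so Rejected.
{face=up, owner=Ben, rank=7}: face is up, rank = 7 — does not pass, so Rejected.
{face=up, owner=Dee, rank=8}: face is up, rank = 8 — does not pass, so Rejected.
{face=down, owner=Cal, rank=2}: face is down, rank = 2 — checks out, so Accepted.

Rejected, Rejected, Rejected, Rejected, Accepted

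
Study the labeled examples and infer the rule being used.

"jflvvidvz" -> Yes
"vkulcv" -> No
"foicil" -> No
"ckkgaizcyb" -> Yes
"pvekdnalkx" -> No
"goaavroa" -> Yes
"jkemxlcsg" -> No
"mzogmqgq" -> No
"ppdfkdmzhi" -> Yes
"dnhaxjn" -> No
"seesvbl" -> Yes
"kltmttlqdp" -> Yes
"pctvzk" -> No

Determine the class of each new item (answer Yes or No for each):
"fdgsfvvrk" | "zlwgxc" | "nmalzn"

The simplest hypothesis consistent with all the labels is: has a double letter.
"fdgsfvvrk": Yes ('vv' doubled). "zlwgxc": No (no doubled letter). "nmalzn": No (no doubled letter).

Yes, No, No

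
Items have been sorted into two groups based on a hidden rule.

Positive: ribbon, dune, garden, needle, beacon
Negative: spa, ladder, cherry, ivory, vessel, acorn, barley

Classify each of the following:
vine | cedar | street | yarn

Rule: even length AND contains 'n'. This holds for each 'Positive' example and fails for each 'Negative' one.
vine: length 4, has 'n' — qualifies, so Positive.
cedar: length 5, no 'n' — doesn't qualify, so Negative.
street: length 6, no 'n' — doesn't qualify, so Negative.
yarn: length 4, has 'n' — qualifies, so Positive.

Positive, Negative, Negative, Positive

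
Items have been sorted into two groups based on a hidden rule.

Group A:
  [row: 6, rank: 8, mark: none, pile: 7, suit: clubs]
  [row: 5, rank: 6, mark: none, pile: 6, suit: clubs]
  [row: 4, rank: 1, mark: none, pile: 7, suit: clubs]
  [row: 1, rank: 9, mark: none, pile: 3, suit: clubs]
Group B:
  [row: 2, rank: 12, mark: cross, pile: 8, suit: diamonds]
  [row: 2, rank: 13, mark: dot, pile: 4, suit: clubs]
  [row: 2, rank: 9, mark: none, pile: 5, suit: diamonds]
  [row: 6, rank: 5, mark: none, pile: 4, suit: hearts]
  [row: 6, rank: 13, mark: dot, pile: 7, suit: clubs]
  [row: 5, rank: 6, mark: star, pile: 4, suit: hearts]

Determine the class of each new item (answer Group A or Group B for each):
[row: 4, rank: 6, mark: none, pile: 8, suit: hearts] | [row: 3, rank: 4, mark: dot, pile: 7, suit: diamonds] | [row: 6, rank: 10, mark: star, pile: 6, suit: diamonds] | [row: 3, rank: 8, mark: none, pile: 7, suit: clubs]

'Group A' ⟺ suit is clubs AND mark is none.
Group B: [row: 4, rank: 6, mark: none, pile: 8, suit: hearts], since suit is hearts, mark is none.
Group B: [row: 3, rank: 4, mark: dot, pile: 7, suit: diamonds], since suit is diamonds, mark is dot.
Group B: [row: 6, rank: 10, mark: star, pile: 6, suit: diamonds], since suit is diamonds, mark is star.
Group A: [row: 3, rank: 8, mark: none, pile: 7, suit: clubs], since suit is clubs, mark is none.

Group B, Group B, Group B, Group A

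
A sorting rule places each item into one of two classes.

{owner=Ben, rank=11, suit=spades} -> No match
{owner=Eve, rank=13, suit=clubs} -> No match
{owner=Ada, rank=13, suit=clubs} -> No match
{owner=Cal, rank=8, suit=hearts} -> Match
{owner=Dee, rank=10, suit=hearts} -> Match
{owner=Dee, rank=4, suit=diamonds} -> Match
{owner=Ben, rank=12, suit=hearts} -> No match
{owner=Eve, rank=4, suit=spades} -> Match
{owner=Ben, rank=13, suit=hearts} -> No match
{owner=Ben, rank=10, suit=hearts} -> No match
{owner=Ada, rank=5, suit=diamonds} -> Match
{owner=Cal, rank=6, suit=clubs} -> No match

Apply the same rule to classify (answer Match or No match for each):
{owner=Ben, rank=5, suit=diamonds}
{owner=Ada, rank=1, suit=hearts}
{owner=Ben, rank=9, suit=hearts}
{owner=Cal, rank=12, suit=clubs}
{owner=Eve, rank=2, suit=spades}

Every 'Match' example satisfies: suit is not clubs AND owner is not Ben. None of the 'No match' examples do.
{owner=Ben, rank=5, suit=diamonds} — suit is diamonds, owner is Ben, hence No match. {owner=Ada, rank=1, suit=hearts} — suit is hearts, owner is Ada, hence Match. {owner=Ben, rank=9, suit=hearts} — suit is hearts, owner is Ben, hence No match. {owner=Cal, rank=12, suit=clubs} — suit is clubs, owner is Cal, hence No match. {owner=Eve, rank=2, suit=spades} — suit is spades, owner is Eve, hence Match.

No match, Match, No match, No match, Match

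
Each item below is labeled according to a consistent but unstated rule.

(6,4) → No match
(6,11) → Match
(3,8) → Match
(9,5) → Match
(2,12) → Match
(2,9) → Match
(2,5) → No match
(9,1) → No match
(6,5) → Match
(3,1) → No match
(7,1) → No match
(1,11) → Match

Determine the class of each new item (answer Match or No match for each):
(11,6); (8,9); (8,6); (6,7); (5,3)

'Match' ⟺ sum ≥ 11.
(11,6): Match (11+6 = 17).
(8,9): Match (8+9 = 17).
(8,6): Match (8+6 = 14).
(6,7): Match (6+7 = 13).
(5,3): No match (5+3 = 8).

Match, Match, Match, Match, No match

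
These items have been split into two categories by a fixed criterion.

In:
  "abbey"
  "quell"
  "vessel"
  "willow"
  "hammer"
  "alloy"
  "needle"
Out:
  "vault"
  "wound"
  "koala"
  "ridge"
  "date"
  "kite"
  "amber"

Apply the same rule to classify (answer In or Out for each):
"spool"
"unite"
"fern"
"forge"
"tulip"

In, Out, Out, Out, Out

'In' ⟺ has a double letter.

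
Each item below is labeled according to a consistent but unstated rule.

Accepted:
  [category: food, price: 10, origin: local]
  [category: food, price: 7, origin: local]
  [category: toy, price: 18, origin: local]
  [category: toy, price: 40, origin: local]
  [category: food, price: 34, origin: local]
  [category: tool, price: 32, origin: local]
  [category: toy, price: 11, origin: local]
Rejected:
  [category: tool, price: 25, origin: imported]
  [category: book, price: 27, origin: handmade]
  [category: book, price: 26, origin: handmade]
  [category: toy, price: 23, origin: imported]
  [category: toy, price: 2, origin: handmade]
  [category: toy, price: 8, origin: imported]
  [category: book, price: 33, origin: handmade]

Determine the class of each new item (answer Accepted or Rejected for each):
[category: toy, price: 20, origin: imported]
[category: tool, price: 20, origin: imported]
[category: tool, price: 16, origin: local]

The simplest hypothesis consistent with all the labels is: origin is local.

Rejected, Rejected, Accepted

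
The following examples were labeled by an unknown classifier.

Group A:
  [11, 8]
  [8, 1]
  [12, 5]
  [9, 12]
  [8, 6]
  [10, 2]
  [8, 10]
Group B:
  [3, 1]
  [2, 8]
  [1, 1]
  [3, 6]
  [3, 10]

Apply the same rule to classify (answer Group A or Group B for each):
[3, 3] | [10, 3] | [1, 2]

The distinguishing property — first ≥ 5 — holds for all the 'Group A' cases and none of the 'Group B' cases.
[3, 3]: first 3 — fails the rule, so Group B.
[10, 3]: first 10 — passes, so Group A.
[1, 2]: first 1 — fails the rule, so Group B.

Group B, Group A, Group B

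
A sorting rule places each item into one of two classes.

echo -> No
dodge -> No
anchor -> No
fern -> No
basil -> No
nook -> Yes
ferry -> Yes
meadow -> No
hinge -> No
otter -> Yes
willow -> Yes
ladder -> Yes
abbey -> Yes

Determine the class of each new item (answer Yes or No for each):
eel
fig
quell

Yes, No, Yes

Rule: has a double letter. This holds for each 'Yes' example and fails for each 'No' one.
Yes: eel, since 'ee' doubled.
No: fig, since no doubled letter.
Yes: quell, since 'll' doubled.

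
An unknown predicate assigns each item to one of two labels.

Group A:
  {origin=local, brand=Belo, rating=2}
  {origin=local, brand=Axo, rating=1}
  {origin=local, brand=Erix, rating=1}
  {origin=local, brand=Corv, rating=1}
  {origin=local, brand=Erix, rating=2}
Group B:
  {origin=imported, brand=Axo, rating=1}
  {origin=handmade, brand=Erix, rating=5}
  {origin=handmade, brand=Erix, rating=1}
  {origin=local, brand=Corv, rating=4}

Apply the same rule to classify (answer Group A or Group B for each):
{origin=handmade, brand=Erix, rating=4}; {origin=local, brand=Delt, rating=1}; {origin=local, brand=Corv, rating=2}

Group B, Group A, Group A

Rule: origin is local AND rating ≤ 2. This holds for each 'Group A' example and fails for each 'Group B' one.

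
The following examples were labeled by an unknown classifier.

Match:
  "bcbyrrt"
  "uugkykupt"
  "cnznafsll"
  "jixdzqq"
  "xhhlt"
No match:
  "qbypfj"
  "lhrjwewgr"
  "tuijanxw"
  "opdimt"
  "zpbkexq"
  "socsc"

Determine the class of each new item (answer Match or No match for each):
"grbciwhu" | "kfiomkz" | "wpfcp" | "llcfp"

No match, No match, No match, Match

The common property of the 'Match' items is: has a double letter. No 'No match' item has it.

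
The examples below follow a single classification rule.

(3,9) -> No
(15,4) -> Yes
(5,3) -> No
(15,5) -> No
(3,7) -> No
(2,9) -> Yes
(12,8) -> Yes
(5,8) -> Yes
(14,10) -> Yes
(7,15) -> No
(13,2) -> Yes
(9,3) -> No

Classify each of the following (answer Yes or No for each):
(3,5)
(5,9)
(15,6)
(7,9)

'Yes' ⟺ product is even.

No, No, Yes, No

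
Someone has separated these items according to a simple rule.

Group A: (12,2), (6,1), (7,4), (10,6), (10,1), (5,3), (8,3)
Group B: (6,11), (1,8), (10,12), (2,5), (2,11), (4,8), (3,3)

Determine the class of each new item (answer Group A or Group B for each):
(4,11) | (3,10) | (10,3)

Group B, Group B, Group A

'Group A' ⟺ first > second.
(4,11): Group B (4 < 11). (3,10): Group B (3 < 10). (10,3): Group A (10 > 3).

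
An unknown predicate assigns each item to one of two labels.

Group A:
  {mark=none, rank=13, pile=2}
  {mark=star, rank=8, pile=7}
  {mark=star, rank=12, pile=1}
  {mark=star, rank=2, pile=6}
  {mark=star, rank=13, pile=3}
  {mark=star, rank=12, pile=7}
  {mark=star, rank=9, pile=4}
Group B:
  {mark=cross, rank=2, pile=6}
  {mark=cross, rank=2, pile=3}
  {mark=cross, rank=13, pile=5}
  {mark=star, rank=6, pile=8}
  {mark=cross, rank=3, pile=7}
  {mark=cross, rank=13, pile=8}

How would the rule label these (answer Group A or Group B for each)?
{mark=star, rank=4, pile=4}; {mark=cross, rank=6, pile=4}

Group A, Group B

The distinguishing property — mark is not cross AND pile ≤ 7 — holds for all the 'Group A' cases and none of the 'Group B' cases.
{mark=star, rank=4, pile=4} — mark is star, pile = 4, hence Group A. {mark=cross, rank=6, pile=4} — mark is cross, pile = 4, hence Group B.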